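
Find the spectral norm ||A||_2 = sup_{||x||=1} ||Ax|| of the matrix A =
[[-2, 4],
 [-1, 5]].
||A||_2 = sqrt((46 + sqrt(1972))/2) ≈ 6.7234 (= sqrt(largest eigenvalue of A^T A))

||A||_2 = sigma_max(A) = sqrt(lambda_max(A^T A)). Form the symmetric matrix M = A^T A =
[[5, -13],
 [-13, 41]].
Its characteristic polynomial (trace, determinant of M give the coefficients) is
  p(λ) = det(λ I - M) = λ^2 - 46λ + 36.
For λ^2 - 46λ + 36 the discriminant is 1972. It is nonnegative but not a perfect square, so the roots are real and irrational: λ = (46 ± sqrt(1972))/2 ≈ 45.2036, 0.7964.
So the eigenvalues of A^T A are ≈ 0.7964, 45.2036 (all ≥ 0, as they must be for A^T A). The largest is λ_max = (46 + sqrt(1972))/2 ≈ 45.2036, hence ||A||_2 = sqrt(λ_max) = sqrt((46 + sqrt(1972))/2) ≈ 6.7234.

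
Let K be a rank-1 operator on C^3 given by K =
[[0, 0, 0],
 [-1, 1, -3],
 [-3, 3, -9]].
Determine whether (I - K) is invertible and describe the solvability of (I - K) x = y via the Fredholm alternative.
(I - K) is invertible (det(I - K) = 9 ≠ 0), so for every y in C^3 the equation (I - K) x = y has a unique solution.

K has rank 1, so it is an outer product K = u v^T: every row of K is a multiple of one row vector. Reading off the entries, u = (0, -1, -3) and v = (1, -1, 3) (row i of K equals u_i·v^T). A rank-one matrix u v^T satisfies K u = u (v·u) and kills the (2)-dimensional subspace v^⊥, so its characteristic polynomial is lambda^2 (lambda - v·u) with v·u = tr K = -8. Hence the eigenvalues of I - K are 1 (multiplicity 2) and 1 - (-8) = 9, so det(I - K) = 9. (Direct check: I - K =
[[1, 0, 0],
 [1, 0, 3],
 [3, -3, 10]]
has determinant 9.) The finite-dimensional Fredholm alternative says: either (I - K) is invertible, or ker(I - K) ≠ {0} and then range(I - K) = ker((I - K)^*)^⊥, with dim ker(I - K) = dim ker((I - K)^*). Since det(I - K) ≠ 0, 1 is not an eigenvalue of K and ker(I - K) = {0}, so we are in the first case: for every y there is a unique x = (I - K)^(-1) y. Explicitly, by the Sherman–Morrison formula, (I - u v^T)^(-1) = I + u v^T/(1 - v·u), i.e. (I - K)^(-1) = I + K/(9).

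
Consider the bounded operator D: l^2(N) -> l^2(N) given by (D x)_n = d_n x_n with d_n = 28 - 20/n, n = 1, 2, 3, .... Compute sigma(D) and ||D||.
sigma(D) = {28 - 20/n : n ≥ 1} ∪ {28}; ||D|| = 28

A bounded diagonal operator on l^2 with diagonal entries d_n has spectrum equal to the closure of {d_n : n ≥ 1}: every d_n is an eigenvalue (with eigenvector e_n), so {d_n} ⊂ sigma(D); the spectrum is closed, so its closure is too; and for lambda not in the closure, (D - lambda I) has bounded inverse (the diagonal entries 1/(d_n - lambda) are bounded). For our sequence d_n = 28 - 20/n, n = 1, 2, 3, ...:
  - {d_n} = {28 - 20/n : n ≥ 1}; the only limit point is 28
  - closure = {28 - 20/n : n ≥ 1} ∪ {28}
For the norm: a diagonal operator has ||D|| = sup_n |d_n|. Here d_n = 28 - 20/n increases monotonically from d_1 = 8 toward 28, with all terms in [8, 28); so sup_n |d_n| = 28 (the supremum is the limit, not attained). So ||D|| = 28.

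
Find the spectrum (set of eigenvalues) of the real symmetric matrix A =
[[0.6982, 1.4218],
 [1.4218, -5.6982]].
sigma(A) ≈ {-6, 1}

A is real symmetric, so its spectrum consists of real eigenvalues. Expanding the characteristic polynomial of the displayed matrix gives
  det(λ I - A) = p(λ) = λ^2 + (5)λ + (-6).
Solving p(λ) = 0 yields eigenvalues ≈ -6, 1. (A is shown rounded to 4 decimals, so these recover the underlying integer eigenvalues to within that precision.)
Verification: the trace of A = -5 equals the sum of eigenvalues -5, and det(A) ≈ -6.0000 matches the eigenvalue product -6.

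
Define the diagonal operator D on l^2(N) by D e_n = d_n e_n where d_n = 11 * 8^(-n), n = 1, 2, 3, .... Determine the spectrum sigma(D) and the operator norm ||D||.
sigma(D) = {11 * 8^(-n) : n ≥ 1} ∪ {0}; ||D|| = 11/8

A bounded diagonal operator on l^2 with diagonal entries d_n has spectrum equal to the closure of {d_n : n ≥ 1}: every d_n is an eigenvalue (with eigenvector e_n), so {d_n} ⊂ sigma(D); the spectrum is closed, so its closure is too; and for lambda not in the closure, (D - lambda I) has bounded inverse (the diagonal entries 1/(d_n - lambda) are bounded). For our sequence d_n = 11 * 8^(-n), n = 1, 2, 3, ...:
  - {d_n} = {11 * 8^(-n) : n ≥ 1}; the only limit point is 0
  - closure = {11 * 8^(-n) : n ≥ 1} ∪ {0}
For the norm: a diagonal operator has ||D|| = sup_n |d_n|. Here d_n = 11 * 8^(-n) is positive and decreasing, so sup_n |d_n| = d_1 = 11/8. So ||D|| = 11/8.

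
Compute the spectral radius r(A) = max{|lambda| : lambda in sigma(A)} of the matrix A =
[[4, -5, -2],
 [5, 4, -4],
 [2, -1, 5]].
r(A) ≈ 6.5796

The eigenvalues of A are the roots of its characteristic polynomial. With M = A (coefficients from the trace, the sum of principal 2x2 minors, and det A):
  p(λ) = det(λ I - M) = λ^3 - 13λ^2 + 81λ - 255.
No integer candidate from the rational root theorem (±divisors of 255) is a root, so the roots are irrational. The cubic discriminant is Δ = -180300 < 0, so there is one real root and a complex-conjugate pair. p(6) = -21 and p(7) = 18 have opposite signs, so a root lies in (6, 7); Newton's method refines it to λ ≈ 6.5796. Dividing out (λ - (6.5796)) leaves approximately λ^2 - 6.4204λ + 38.7563. For λ^2 - 6.4204λ + 38.7563 the discriminant is -113.8034. It is negative, so the remaining roots are the complex-conjugate pair λ ≈ 3.2102 ± 5.3339i. Their product equals the constant term, so |λ|^2 ≈ 38.7563 and |λ| ≈ 6.2255.
Thus the eigenvalues (to 4 decimals) are 6.5796 (modulus 6.5796); 3.2102 ± 5.3339i (modulus 6.2255). The spectral radius is the largest modulus: r(A) ≈ 6.5796. (Cross-check: r(A) ≤ ||A||_2 ≈ 8.0594; equality holds whenever A is normal, though it can also hold for some non-normal A.)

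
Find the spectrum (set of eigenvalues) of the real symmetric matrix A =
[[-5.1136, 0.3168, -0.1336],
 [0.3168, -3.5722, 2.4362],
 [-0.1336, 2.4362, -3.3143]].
sigma(A) ≈ {-6, -5, -1}

A is real symmetric, so its spectrum consists of real eigenvalues. Expanding the characteristic polynomial of the displayed matrix gives
  det(λ I - A) = p(λ) = λ^3 + (12)λ^2 + (41)λ + (30.0019).
Solving p(λ) = 0 yields eigenvalues ≈ -6, -5, -1. (A is shown rounded to 4 decimals, so these recover the underlying integer eigenvalues to within that precision.)
Verification: the trace of A = -12 equals the sum of eigenvalues -12, and det(A) ≈ -30.0019 matches the eigenvalue product -30.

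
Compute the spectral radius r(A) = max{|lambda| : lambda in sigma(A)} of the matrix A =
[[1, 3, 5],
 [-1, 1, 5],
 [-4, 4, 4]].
r(A) ≈ 5.4431

The eigenvalues of A are the roots of its characteristic polynomial. With M = A (coefficients from the trace, the sum of principal 2x2 minors, and det A):
  p(λ) = det(λ I - M) = λ^3 - 6λ^2 + 12λ + 64.
No integer candidate from the rational root theorem (±divisors of 64) is a root, so the roots are irrational. The cubic discriminant is Δ = -139968 < 0, so there is one real root and a complex-conjugate pair. p(-3) = -53 and p(-2) = 8 have opposite signs, so a root lies in (-3, -2); Newton's method refines it to λ ≈ -2.1602. Dividing out (λ - (-2.1602)) leaves approximately λ^2 - 8.1602λ + 29.6273. For λ^2 - 8.1602λ + 29.6273 the discriminant is -51.921. It is negative, so the remaining roots are the complex-conjugate pair λ ≈ 4.0801 ± 3.6028i. Their product equals the constant term, so |λ|^2 ≈ 29.6273 and |λ| ≈ 5.4431.
Thus the eigenvalues (to 4 decimals) are -2.1602 (modulus 2.1602); 4.0801 ± 3.6028i (modulus 5.4431). The spectral radius is the largest modulus: r(A) ≈ 5.4431. (Cross-check: r(A) ≤ ||A||_2 ≈ 9.6444; equality holds whenever A is normal, though it can also hold for some non-normal A.)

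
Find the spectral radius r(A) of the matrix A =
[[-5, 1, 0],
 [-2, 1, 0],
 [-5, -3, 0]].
r(A) = (4 + sqrt(28))/2 ≈ 4.6458

The eigenvalues of A are the roots of its characteristic polynomial. With M = A (coefficients from the trace, the sum of principal 2x2 minors, and det A):
  p(λ) = det(λ I - M) = λ^3 + 4λ^2 - 3λ.
The constant term is 0, so λ = 0 is a root. Dividing out λ leaves p(λ) = λ(λ^2 + 4λ - 3). For λ^2 + 4λ - 3 the discriminant is 28. It is nonnegative but not a perfect square, so the roots are real and irrational: λ = (-4 ± sqrt(28))/2 ≈ 0.6458, -4.6458.
Thus the eigenvalues (to 4 decimals) are 0.6458 (modulus 0.6458); -4.6458 (modulus 4.6458); 0 (modulus 0). The spectral radius is the largest modulus: r(A) = (4 + sqrt(28))/2 ≈ 4.6458. (Cross-check: r(A) ≤ ||A||_2 ≈ 7.4458; equality holds whenever A is normal, though it can also hold for some non-normal A.)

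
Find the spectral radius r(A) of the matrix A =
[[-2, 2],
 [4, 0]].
r(A) = 4

The eigenvalues of A are the roots of its characteristic polynomial. With M = A (coefficients from the trace and determinant):
  p(λ) = det(λ I - M) = λ^2 + 2λ - 8.
For λ^2 + 2λ - 8 the discriminant is 36. It is a perfect square (6^2), so the roots are rational: λ = (-2 ± 6)/2 = 2, -4.
Thus the eigenvalues (to 4 decimals) are 2 (modulus 2); -4 (modulus 4). The spectral radius is the largest modulus: r(A) = 4. (Cross-check: r(A) ≤ ||A||_2 ≈ 4.5765; equality holds whenever A is normal, though it can also hold for some non-normal A.)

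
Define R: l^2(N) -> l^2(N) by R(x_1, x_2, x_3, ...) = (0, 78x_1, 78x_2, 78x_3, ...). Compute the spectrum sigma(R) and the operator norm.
sigma(R) = closed disk {z in C : |z| ≤ 78}; ||R|| = 78

Note R = 78·U where U is the unit right shift (U x)_k = x_{k-1} (with x_0 := 0); so ||R|| = 78||U|| and sigma(R) = 78·sigma(U). ||R x||^2 = sum_{k≥1} |78x_k|^2 = 6084||x||^2, so ||R|| = 78 and sigma(R) ⊂ {|z| ≤ 78}. For any |lambda| < 78, the equation (R - lambda I) x = 0 forces x_1 = 0, then 78x_k = lambda x_{k+1} ⇒ x = 0, so R has no eigenvalues. But (R - lambda I) is not surjective for |lambda| < 78: solving (R - lambda I) x = e_1 would require x_n proportional to (lambda/78)^(-n), which is not in l^2. So every |lambda| < 78 lies in the residual spectrum. The boundary |lambda| = 78 is in the approximate point spectrum (the spectrum is closed). Hence sigma(R) is the closed disk of radius 78.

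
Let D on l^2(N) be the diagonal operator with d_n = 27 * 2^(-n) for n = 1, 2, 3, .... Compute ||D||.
||D|| = 27/2 (attained at n = 1)

For D diagonal, ||D|| = sup_n |d_n|. The sequence d_n = 27 * 2^(-n) is positive and strictly decreasing (ratio 2^(-1) < 1), so the supremum is d_1 = 27/2. Hence ||D|| = 27/2.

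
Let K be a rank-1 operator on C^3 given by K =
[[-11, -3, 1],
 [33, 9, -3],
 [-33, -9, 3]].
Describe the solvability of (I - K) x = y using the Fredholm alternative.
(I - K) is singular (det(I - K) = 0, i.e. 1 ∈ sigma(K)). (I - K) x = y is solvable iff y ⊥ ker((I - K)^*) = span{(-11, -3, 1)}, i.e. iff -11y_1 - 3y_2 + y_3 = 0. When solvable, the solutions are x = y + c·(1, -3, 3), c arbitrary (ker(I - K) = span{(1, -3, 3)}, dimension 1).

K has rank 1, so it is an outer product K = u v^T: every row of K is a multiple of one row vector. Reading off the entries, u = (1, -3, 3) and v = (-11, -3, 1) (row i of K equals u_i·v^T). A rank-one matrix u v^T satisfies K u = u (v·u) and kills the (2)-dimensional subspace v^⊥, so its characteristic polynomial is lambda^2 (lambda - v·u) with v·u = tr K = 1. Hence the eigenvalues of I - K are 1 (multiplicity 2) and 1 - (1) = 0, so det(I - K) = 0. (Direct check: I - K =
[[12, 3, -1],
 [-33, -8, 3],
 [33, 9, -2]]
has determinant 0.) So 1 is an eigenvalue of K and (I - K) is not invertible. The finite-dimensional Fredholm alternative says: either (I - K) is invertible, or ker(I - K) ≠ {0} and then range(I - K) = ker((I - K)^*)^⊥, with dim ker(I - K) = dim ker((I - K)^*). We are in the second case, so we need both kernels. Kernel of I - K: (I - K) u = u - u (v·u) = u - u = 0, so ker(I - K) = span{u} = span{(1, -3, 3)} (it is exactly 1-dimensional because rank(I - K) = 2). Kernel of the adjoint: K is real, so (I - K)^* = I - K^T = I - v u^T, and (I - v u^T) v = v - v (u·v) = 0; hence ker((I - K)^*) = span{v} = span{(-11, -3, 1)}. Therefore (I - K) x = y is solvable iff <y, v> = 0, i.e. iff -11y_1 - 3y_2 + y_3 = 0. When this holds, K y = u (v·y) = 0, so (I - K) y = y and x = y is a particular solution; the full solution set is the line x = y + c·u = y + c·(1, -3, 3), c ∈ C.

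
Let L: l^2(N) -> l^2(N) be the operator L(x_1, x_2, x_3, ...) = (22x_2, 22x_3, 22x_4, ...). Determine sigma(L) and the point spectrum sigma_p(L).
sigma(L) = closed disk {z in C : |z| ≤ 22}; sigma_p(L) = open disk {z in C : |z| < 22}

Note L = 22·V where V is the unit left shift (V x)_k = x_{k+1}; so sigma(L) = 22·sigma(V) and ||L|| = 22||V||. ||L x||^2 = 484sum_{k≥2} |x_k|^2 ≤ 484||x||^2, with equality on {x : x_1 = 0}, so ||L|| = 22. For any lambda with |lambda| < 22, set r = lambda/22 (|r| < 1); the vector x = (1, r, r^2, ...) is in l^2 and satisfies L x = 22(r, r^2, ...) = lambda x, so lambda is an eigenvalue. On the boundary |lambda| = 22 the geometric series diverges, so no l^2 eigenvector exists, but these lambda lie in the approximate point spectrum. Hence sigma(L) is the closed disk of radius 22 and sigma_p(L) is the open disk.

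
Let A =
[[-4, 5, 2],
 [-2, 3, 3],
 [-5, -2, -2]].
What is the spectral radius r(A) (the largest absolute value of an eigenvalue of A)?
r(A) ≈ 4.136

The eigenvalues of A are the roots of its characteristic polynomial. With M = A (coefficients from the trace, the sum of principal 2x2 minors, and det A):
  p(λ) = det(λ I - M) = λ^3 + 3λ^2 + 16λ + 57.
No integer candidate from the rational root theorem (±divisors of 57) is a root, so the roots are irrational. The cubic discriminant is Δ = -58711 < 0, so there is one real root and a complex-conjugate pair. p(-4) = -23 and p(-3) = 9 have opposite signs, so a root lies in (-4, -3); Newton's method refines it to λ ≈ -3.3321. Dividing out (λ - (-3.3321)) leaves approximately λ^2 - 0.3321λ + 17.1065. For λ^2 - 0.3321λ + 17.1065 the discriminant is -68.3157. It is negative, so the remaining roots are the complex-conjugate pair λ ≈ 0.166 ± 4.1327i. Their product equals the constant term, so |λ|^2 ≈ 17.1065 and |λ| ≈ 4.136.
Thus the eigenvalues (to 4 decimals) are -3.3321 (modulus 3.3321); 0.166 ± 4.1327i (modulus 4.136). The spectral radius is the largest modulus: r(A) ≈ 4.136. (Cross-check: r(A) ≤ ||A||_2 ≈ 8.0722; equality holds whenever A is normal, though it can also hold for some non-normal A.)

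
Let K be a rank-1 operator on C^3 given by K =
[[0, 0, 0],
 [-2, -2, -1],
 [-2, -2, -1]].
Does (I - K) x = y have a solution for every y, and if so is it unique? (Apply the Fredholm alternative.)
(I - K) is invertible (det(I - K) = 4 ≠ 0), so for every y in C^3 the equation (I - K) x = y has a unique solution.

K has rank 1, so it is an outer product K = u v^T: every row of K is a multiple of one row vector. Reading off the entries, u = (0, 1, 1) and v = (-2, -2, -1) (row i of K equals u_i·v^T). A rank-one matrix u v^T satisfies K u = u (v·u) and kills the (2)-dimensional subspace v^⊥, so its characteristic polynomial is lambda^2 (lambda - v·u) with v·u = tr K = -3. Hence the eigenvalues of I - K are 1 (multiplicity 2) and 1 - (-3) = 4, so det(I - K) = 4. (Direct check: I - K =
[[1, 0, 0],
 [2, 3, 1],
 [2, 2, 2]]
has determinant 4.) The finite-dimensional Fredholm alternative says: either (I - K) is invertible, or ker(I - K) ≠ {0} and then range(I - K) = ker((I - K)^*)^⊥, with dim ker(I - K) = dim ker((I - K)^*). Since det(I - K) ≠ 0, 1 is not an eigenvalue of K and ker(I - K) = {0}, so we are in the first case: for every y there is a unique x = (I - K)^(-1) y. Explicitly, by the Sherman–Morrison formula, (I - u v^T)^(-1) = I + u v^T/(1 - v·u), i.e. (I - K)^(-1) = I + K/(4).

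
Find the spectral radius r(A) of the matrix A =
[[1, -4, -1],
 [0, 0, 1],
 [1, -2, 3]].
r(A) ≈ 2.6814

The eigenvalues of A are the roots of its characteristic polynomial. With M = A (coefficients from the trace, the sum of principal 2x2 minors, and det A):
  p(λ) = det(λ I - M) = λ^3 - 4λ^2 + 6λ + 2.
No integer candidate from the rational root theorem (±divisors of 2) is a root, so the roots are irrational. The cubic discriminant is Δ = -748 < 0, so there is one real root and a complex-conjugate pair. p(-1) = -9 and p(0) = 2 have opposite signs, so a root lies in (-1, 0); Newton's method refines it to λ ≈ -0.2782. Dividing out (λ - (-0.2782)) leaves approximately λ^2 - 4.2782λ + 7.19. For λ^2 - 4.2782λ + 7.19 the discriminant is -10.4574. It is negative, so the remaining roots are the complex-conjugate pair λ ≈ 2.1391 ± 1.6169i. Their product equals the constant term, so |λ|^2 ≈ 7.19 and |λ| ≈ 2.6814.
Thus the eigenvalues (to 4 decimals) are -0.2782 (modulus 0.2782); 2.1391 ± 1.6169i (modulus 2.6814). The spectral radius is the largest modulus: r(A) ≈ 2.6814. (Cross-check: r(A) ≤ ||A||_2 ≈ 4.7294; equality holds whenever A is normal, though it can also hold for some non-normal A.)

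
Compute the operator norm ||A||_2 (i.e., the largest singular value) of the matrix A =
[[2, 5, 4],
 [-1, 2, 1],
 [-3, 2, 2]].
||A||_2 ≈ 7.3351 (= sqrt(largest eigenvalue of A^T A))

||A||_2 = sigma_max(A) = sqrt(lambda_max(A^T A)). Form the symmetric matrix M = A^T A =
[[14, 2, 1],
 [2, 33, 26],
 [1, 26, 21]].
Its characteristic polynomial (trace, sum of principal 2x2 minors, determinant of M give the coefficients) is
  p(λ) = det(λ I - M) = λ^3 - 68λ^2 + 768λ - 225.
No integer candidate from the rational root theorem (±divisors of 225) is a root, so the roots are irrational. The cubic discriminant is Δ = 842558373 > 0, so there are three distinct real roots. p(0) = -225 and p(1) = 476 have opposite signs, so a root lies in (0, 1); Newton's method refines it to λ ≈ 0.301. p(13) = 464 and p(14) = -57 have opposite signs, so a root lies in (13, 14); Newton's method refines it to λ ≈ 13.8955. p(53) = -1656 and p(54) = 423 have opposite signs, so a root lies in (53, 54); Newton's method refines it to λ ≈ 53.8036. Check (Vieta): the three roots sum to 68, matching tr M = 68.
So the eigenvalues of A^T A are ≈ 0.301, 13.8955, 53.8036 (all ≥ 0, as they must be for A^T A). The largest is λ_max ≈ 53.8036, hence ||A||_2 = sqrt(λ_max) ≈ 7.3351.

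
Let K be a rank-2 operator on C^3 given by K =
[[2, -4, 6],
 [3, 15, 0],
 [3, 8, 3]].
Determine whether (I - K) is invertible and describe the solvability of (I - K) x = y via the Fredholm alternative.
(I - K) is invertible (det(I - K) = 56 ≠ 0), so for every y in C^3 the equation (I - K) x = y has a unique solution.

K has rank 2 and factors as K = U V^T = u1 v1^T + u2 v2^T with u1 = (0, -3, -2), v1 = (-2, -3, -3), u2 = (-2, 3, 1), v2 = (-1, 2, -3) (multiplying out reproduces the displayed K). The nonzero eigenvalues of U V^T coincide with those of the 2 x 2 matrix G = V^T U = [[v1·u1, v1·u2], [v2·u1, v2·u2]] = [[15, -8], [0, 5]], and by the Sylvester determinant identity det(I_3 - U V^T) = det(I_2 - V^T U) = det([[-14, 8], [0, -4]]) = (-14)(-4) - (8)(0) = 56. (Direct check: I - K =
[[-1, 4, -6],
 [-3, -14, 0],
 [-3, -8, -2]]
has determinant 56.) The finite-dimensional Fredholm alternative says: either (I - K) is invertible, or ker(I - K) ≠ {0} and then range(I - K) = ker((I - K)^*)^⊥, with dim ker(I - K) = dim ker((I - K)^*). Since det(I - K) ≠ 0, 1 is not an eigenvalue of K and ker(I - K) = {0}, so we are in the first case: for every y there is a unique x = (I - K)^(-1) y. (Explicitly, by the Woodbury identity, (I - U V^T)^(-1) = I + U (I_2 - G)^(-1) V^T.)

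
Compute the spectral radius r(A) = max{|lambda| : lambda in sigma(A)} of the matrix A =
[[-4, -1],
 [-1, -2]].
r(A) = (6 + sqrt(8))/2 ≈ 4.4142

The eigenvalues of A are the roots of its characteristic polynomial. With M = A (coefficients from the trace and determinant):
  p(λ) = det(λ I - M) = λ^2 + 6λ + 7.
For λ^2 + 6λ + 7 the discriminant is 8. It is nonnegative but not a perfect square, so the roots are real and irrational: λ = (-6 ± sqrt(8))/2 ≈ -1.5858, -4.4142.
Thus the eigenvalues (to 4 decimals) are -1.5858 (modulus 1.5858); -4.4142 (modulus 4.4142). The spectral radius is the largest modulus: r(A) = (6 + sqrt(8))/2 ≈ 4.4142. (Cross-check: r(A) ≤ ||A||_2 ≈ 4.4142; equality holds whenever A is normal, though it can also hold for some non-normal A.)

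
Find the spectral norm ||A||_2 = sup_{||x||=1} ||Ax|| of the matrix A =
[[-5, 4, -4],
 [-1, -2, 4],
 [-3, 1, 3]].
||A||_2 ≈ 8.0754 (= sqrt(largest eigenvalue of A^T A))

||A||_2 = sigma_max(A) = sqrt(lambda_max(A^T A)). Form the symmetric matrix M = A^T A =
[[35, -21, 7],
 [-21, 21, -21],
 [7, -21, 41]].
Its characteristic polynomial (trace, sum of principal 2x2 minors, determinant of M give the coefficients) is
  p(λ) = det(λ I - M) = λ^3 - 97λ^2 + 2100λ - 1764.
No integer candidate from the rational root theorem (±divisors of 1764) is a root, so the roots are irrational. The cubic discriminant is Δ = 4393735920 > 0, so there are three distinct real roots. p(0) = -1764 and p(1) = 240 have opposite signs, so a root lies in (0, 1); Newton's method refines it to λ ≈ 0.875. p(30) = 936 and p(31) = -90 have opposite signs, so a root lies in (30, 31); Newton's method refines it to λ ≈ 30.9127. p(65) = -464 and p(66) = 1800 have opposite signs, so a root lies in (65, 66); Newton's method refines it to λ ≈ 65.2123. Check (Vieta): the three roots sum to 97, matching tr M = 97.
So the eigenvalues of A^T A are ≈ 0.875, 30.9127, 65.2123 (all ≥ 0, as they must be for A^T A). The largest is λ_max ≈ 65.2123, hence ||A||_2 = sqrt(λ_max) ≈ 8.0754.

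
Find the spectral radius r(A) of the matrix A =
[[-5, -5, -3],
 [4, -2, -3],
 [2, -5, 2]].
r(A) ≈ 6.9561

The eigenvalues of A are the roots of its characteristic polynomial. With M = A (coefficients from the trace, the sum of principal 2x2 minors, and det A):
  p(λ) = det(λ I - M) = λ^3 + 5λ^2 + 7λ - 213.
No integer candidate from the rational root theorem (±divisors of 213) is a root, so the roots are irrational. The cubic discriminant is Δ = -1252800 < 0, so there is one real root and a complex-conjugate pair. p(4) = -41 and p(5) = 72 have opposite signs, so a root lies in (4, 5); Newton's method refines it to λ ≈ 4.402. Dividing out (λ - (4.402)) leaves approximately λ^2 + 9.402λ + 48.3873. For λ^2 + 9.402λ + 48.3873 the discriminant is -105.1521. It is negative, so the remaining roots are the complex-conjugate pair λ ≈ -4.701 ± 5.1272i. Their product equals the constant term, so |λ|^2 ≈ 48.3873 and |λ| ≈ 6.9561.
Thus the eigenvalues (to 4 decimals) are 4.402 (modulus 4.402); -4.701 ± 5.1272i (modulus 6.9561). The spectral radius is the largest modulus: r(A) ≈ 6.9561. (Cross-check: r(A) ≤ ||A||_2 ≈ 7.8773; equality holds whenever A is normal, though it can also hold for some non-normal A.)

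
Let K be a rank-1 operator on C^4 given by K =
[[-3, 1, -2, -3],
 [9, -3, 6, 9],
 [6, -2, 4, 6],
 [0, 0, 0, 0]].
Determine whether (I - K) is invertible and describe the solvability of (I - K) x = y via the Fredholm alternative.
(I - K) is invertible (det(I - K) = 3 ≠ 0), so for every y in C^4 the equation (I - K) x = y has a unique solution.

K has rank 1, so it is an outer product K = u v^T: every row of K is a multiple of one row vector. Reading off the entries, u = (-1, 3, 2, 0) and v = (3, -1, 2, 3) (row i of K equals u_i·v^T). A rank-one matrix u v^T satisfies K u = u (v·u) and kills the (3)-dimensional subspace v^⊥, so its characteristic polynomial is lambda^3 (lambda - v·u) with v·u = tr K = -2. Hence the eigenvalues of I - K are 1 (multiplicity 3) and 1 - (-2) = 3, so det(I - K) = 3. (Direct check: I - K =
[[4, -1, 2, 3],
 [-9, 4, -6, -9],
 [-6, 2, -3, -6],
 [0, 0, 0, 1]]
has determinant 3.) The finite-dimensional Fredholm alternative says: either (I - K) is invertible, or ker(I - K) ≠ {0} and then range(I - K) = ker((I - K)^*)^⊥, with dim ker(I - K) = dim ker((I - K)^*). Since det(I - K) ≠ 0, 1 is not an eigenvalue of K and ker(I - K) = {0}, so we are in the first case: for every y there is a unique x = (I - K)^(-1) y. Explicitly, by the Sherman–Morrison formula, (I - u v^T)^(-1) = I + u v^T/(1 - v·u), i.e. (I - K)^(-1) = I + K/(3).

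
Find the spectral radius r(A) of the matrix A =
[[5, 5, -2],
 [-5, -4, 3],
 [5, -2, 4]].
r(A) ≈ 4.411

The eigenvalues of A are the roots of its characteristic polynomial. With M = A (coefficients from the trace, the sum of principal 2x2 minors, and det A):
  p(λ) = det(λ I - M) = λ^3 - 5λ^2 + 25λ - 65.
No integer candidate from the rational root theorem (±divisors of 65) is a root, so the roots are irrational. The cubic discriminant is Δ = -47200 < 0, so there is one real root and a complex-conjugate pair. p(3) = -8 and p(4) = 19 have opposite signs, so a root lies in (3, 4); Newton's method refines it to λ ≈ 3.3407. Dividing out (λ - (3.3407)) leaves approximately λ^2 - 1.6593λ + 19.4568. For λ^2 - 1.6593λ + 19.4568 the discriminant is -75.0741. It is negative, so the remaining roots are the complex-conjugate pair λ ≈ 0.8296 ± 4.3323i. Their product equals the constant term, so |λ|^2 ≈ 19.4568 and |λ| ≈ 4.411.
Thus the eigenvalues (to 4 decimals) are 3.3407 (modulus 3.3407); 0.8296 ± 4.3323i (modulus 4.411). The spectral radius is the largest modulus: r(A) ≈ 4.411. (Cross-check: r(A) ≤ ||A||_2 ≈ 10.2109; equality holds whenever A is normal, though it can also hold for some non-normal A.)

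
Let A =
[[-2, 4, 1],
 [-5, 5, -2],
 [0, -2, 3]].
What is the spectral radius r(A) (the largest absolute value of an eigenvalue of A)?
r(A) ≈ 4.932

The eigenvalues of A are the roots of its characteristic polynomial. With M = A (coefficients from the trace, the sum of principal 2x2 minors, and det A):
  p(λ) = det(λ I - M) = λ^3 - 6λ^2 + 15λ - 48.
No integer candidate from the rational root theorem (±divisors of 48) is a root, so the roots are irrational. The cubic discriminant is Δ = -31320 < 0, so there is one real root and a complex-conjugate pair. p(4) = -20 and p(5) = 2 have opposite signs, so a root lies in (4, 5); Newton's method refines it to λ ≈ 4.932. Dividing out (λ - (4.932)) leaves approximately λ^2 - 1.068λ + 9.7324. For λ^2 - 1.068λ + 9.7324 the discriminant is -37.7891. It is negative, so the remaining roots are the complex-conjugate pair λ ≈ 0.534 ± 3.0736i. Their product equals the constant term, so |λ|^2 ≈ 9.7324 and |λ| ≈ 3.1197.
Thus the eigenvalues (to 4 decimals) are 4.932 (modulus 4.932); 0.534 ± 3.0736i (modulus 3.1197). The spectral radius is the largest modulus: r(A) ≈ 4.932. (Cross-check: r(A) ≤ ||A||_2 ≈ 8.6244; equality holds whenever A is normal, though it can also hold for some non-normal A.)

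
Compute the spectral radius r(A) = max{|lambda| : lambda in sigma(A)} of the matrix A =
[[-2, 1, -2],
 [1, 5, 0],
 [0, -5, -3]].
r(A) ≈ 5.3019

The eigenvalues of A are the roots of its characteristic polynomial. With M = A (coefficients from the trace, the sum of principal 2x2 minors, and det A):
  p(λ) = det(λ I - M) = λ^3 - 20λ - 43.
No integer candidate from the rational root theorem (±divisors of 43) is a root, so the roots are irrational. The cubic discriminant is Δ = -17923 < 0, so there is one real root and a complex-conjugate pair. p(5) = -18 and p(6) = 53 have opposite signs, so a root lies in (5, 6); Newton's method refines it to λ ≈ 5.3019. Dividing out (λ - (5.3019)) leaves approximately λ^2 + 5.3019λ + 8.1103. For λ^2 + 5.3019λ + 8.1103 the discriminant is -4.3308. It is negative, so the remaining roots are the complex-conjugate pair λ ≈ -2.651 ± 1.0405i. Their product equals the constant term, so |λ|^2 ≈ 8.1103 and |λ| ≈ 2.8479.
Thus the eigenvalues (to 4 decimals) are 5.3019 (modulus 5.3019); -2.651 ± 1.0405i (modulus 2.8479). The spectral radius is the largest modulus: r(A) ≈ 5.3019. (Cross-check: r(A) ≤ ||A||_2 ≈ 7.4397; equality holds whenever A is normal, though it can also hold for some non-normal A.)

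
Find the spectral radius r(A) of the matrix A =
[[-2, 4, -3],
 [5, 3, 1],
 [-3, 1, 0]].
r(A) ≈ 6.1828

The eigenvalues of A are the roots of its characteristic polynomial. With M = A (coefficients from the trace, the sum of principal 2x2 minors, and det A):
  p(λ) = det(λ I - M) = λ^3 - λ^2 - 36λ + 52.
No integer candidate from the rational root theorem (±divisors of 52) is a root, so the roots are irrational. The cubic discriminant is Δ = 148816 > 0, so there are three distinct real roots. p(-7) = -88 and p(-6) = 16 have opposite signs, so a root lies in (-7, -6); Newton's method refines it to λ ≈ -6.1828. p(1) = 16 and p(2) = -16 have opposite signs, so a root lies in (1, 2); Newton's method refines it to λ ≈ 1.4729. p(5) = -28 and p(6) = 16 have opposite signs, so a root lies in (5, 6); Newton's method refines it to λ ≈ 5.7099. Check (Vieta): the three roots sum to 1, matching tr M = 1.
Thus the eigenvalues (to 4 decimals) are -6.1828 (modulus 6.1828); 1.4729 (modulus 1.4729); 5.7099 (modulus 5.7099). The spectral radius is the largest modulus: r(A) ≈ 6.1828. (Cross-check: r(A) ≤ ||A||_2 ≈ 6.4698; equality holds whenever A is normal, though it can also hold for some non-normal A.)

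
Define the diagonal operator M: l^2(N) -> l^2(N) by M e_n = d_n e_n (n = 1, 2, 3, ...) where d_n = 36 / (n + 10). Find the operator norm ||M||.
||M|| = 36/11 (attained at n = 1)

For M diagonal, ||M|| = sup_n |d_n| = sup_n 36/(n + 10). This is positive and strictly decreasing in n, so the supremum is attained at n = 1: d_1 = 36/(1 + 10) = 36/11. Hence ||M|| = 36/11.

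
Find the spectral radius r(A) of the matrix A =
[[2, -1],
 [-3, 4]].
r(A) = 5

The eigenvalues of A are the roots of its characteristic polynomial. With M = A (coefficients from the trace and determinant):
  p(λ) = det(λ I - M) = λ^2 - 6λ + 5.
For λ^2 - 6λ + 5 the discriminant is 16. It is a perfect square (4^2), so the roots are rational: λ = (6 ± 4)/2 = 5, 1.
Thus the eigenvalues (to 4 decimals) are 5 (modulus 5); 1 (modulus 1). The spectral radius is the largest modulus: r(A) = 5. (Cross-check: r(A) ≤ ||A||_2 ≈ 5.3983; equality holds whenever A is normal, though it can also hold for some non-normal A.)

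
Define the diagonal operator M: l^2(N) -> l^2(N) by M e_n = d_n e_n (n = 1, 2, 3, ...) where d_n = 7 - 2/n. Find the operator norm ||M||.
||M|| = 7

For a diagonal operator on l^2 with entries d_n, ||M|| = sup_n |d_n|. Here d_1 = 5, d_2 = 6, ..., and d_n = 7 - 2/n increases monotonically toward 7. All terms lie in [5, 7), so |d_n| = d_n and the supremum is the limit 7, which is not attained by any individual d_n. Hence ||M|| = 7.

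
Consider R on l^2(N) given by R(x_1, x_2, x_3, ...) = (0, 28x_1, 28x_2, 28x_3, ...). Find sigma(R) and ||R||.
sigma(R) = closed disk {z in C : |z| ≤ 28}; ||R|| = 28

Note R = 28·U where U is the unit right shift (U x)_k = x_{k-1} (with x_0 := 0); so ||R|| = 28||U|| and sigma(R) = 28·sigma(U). ||R x||^2 = sum_{k≥1} |28x_k|^2 = 784||x||^2, so ||R|| = 28 and sigma(R) ⊂ {|z| ≤ 28}. For any |lambda| < 28, the equation (R - lambda I) x = 0 forces x_1 = 0, then 28x_k = lambda x_{k+1} ⇒ x = 0, so R has no eigenvalues. But (R - lambda I) is not surjective for |lambda| < 28: solving (R - lambda I) x = e_1 would require x_n proportional to (lambda/28)^(-n), which is not in l^2. So every |lambda| < 28 lies in the residual spectrum. The boundary |lambda| = 28 is in the approximate point spectrum (the spectrum is closed). Hence sigma(R) is the closed disk of radius 28.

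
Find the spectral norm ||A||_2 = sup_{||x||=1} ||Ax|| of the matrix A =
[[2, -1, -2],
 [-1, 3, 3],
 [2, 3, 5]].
||A||_2 ≈ 7.5083 (= sqrt(largest eigenvalue of A^T A))

||A||_2 = sigma_max(A) = sqrt(lambda_max(A^T A)). Form the symmetric matrix M = A^T A =
[[9, 1, 3],
 [1, 19, 26],
 [3, 26, 38]].
Its characteristic polynomial (trace, sum of principal 2x2 minors, determinant of M give the coefficients) is
  p(λ) = det(λ I - M) = λ^3 - 66λ^2 + 549λ - 361.
No integer candidate from the rational root theorem (±divisors of 361) is a root, so the roots are irrational. The cubic discriminant is Δ = 467811801 > 0, so there are three distinct real roots. p(0) = -361 and p(1) = 123 have opposite signs, so a root lies in (0, 1); Newton's method refines it to λ ≈ 0.719. p(8) = 319 and p(9) = -37 have opposite signs, so a root lies in (8, 9); Newton's method refines it to λ ≈ 8.9057. p(56) = -977 and p(57) = 1691 have opposite signs, so a root lies in (56, 57); Newton's method refines it to λ ≈ 56.3753. Check (Vieta): the three roots sum to 66, matching tr M = 66.
So the eigenvalues of A^T A are ≈ 0.719, 8.9057, 56.3753 (all ≥ 0, as they must be for A^T A). The largest is λ_max ≈ 56.3753, hence ||A||_2 = sqrt(λ_max) ≈ 7.5083.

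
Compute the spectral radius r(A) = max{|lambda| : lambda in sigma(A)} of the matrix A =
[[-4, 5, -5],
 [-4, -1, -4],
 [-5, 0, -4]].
r(A) = sqrt(29) ≈ 5.3852

The eigenvalues of A are the roots of its characteristic polynomial. With M = A (coefficients from the trace, the sum of principal 2x2 minors, and det A):
  p(λ) = det(λ I - M) = λ^3 + 9λ^2 + 19λ - 29.
By the rational root theorem any rational root is an integer divisor of 29. Testing λ = 1: p(1) = 1 + 9 + 19 - 29 = 0, so λ = 1 is a root. Dividing out (λ - 1) leaves p(λ) = (λ - 1)(λ^2 + 10λ + 29). For λ^2 + 10λ + 29 the discriminant is -16. It is negative, so the roots are the complex-conjugate pair λ = -5 ± (sqrt(16)/2) i ≈ -5 ± 2i. For a conjugate pair the product of the roots equals the constant term, so |λ|^2 = 29 and |λ| = sqrt(29) ≈ 5.3852.
Thus the eigenvalues (to 4 decimals) are -5 ± 2i (modulus 5.3852); 1 (modulus 1). The spectral radius is the largest modulus: r(A) = sqrt(29) ≈ 5.3852. (Cross-check: r(A) ≤ ||A||_2 ≈ 10.9667; equality holds whenever A is normal, though it can also hold for some non-normal A.)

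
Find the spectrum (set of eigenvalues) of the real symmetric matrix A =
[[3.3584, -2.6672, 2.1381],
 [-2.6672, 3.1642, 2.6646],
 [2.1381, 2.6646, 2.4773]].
sigma(A) ≈ {-2, 5, 6}

A is real symmetric, so its spectrum consists of real eigenvalues. Expanding the characteristic polynomial of the displayed matrix gives
  det(λ I - A) = p(λ) = λ^3 + (-9)λ^2 + (8)λ + (60).
Solving p(λ) = 0 yields eigenvalues ≈ -2, 5, 6. (A is shown rounded to 4 decimals, so these recover the underlying integer eigenvalues to within that precision.)
Verification: the trace of A = 9 equals the sum of eigenvalues 9, and det(A) ≈ -59.9991 matches the eigenvalue product -60.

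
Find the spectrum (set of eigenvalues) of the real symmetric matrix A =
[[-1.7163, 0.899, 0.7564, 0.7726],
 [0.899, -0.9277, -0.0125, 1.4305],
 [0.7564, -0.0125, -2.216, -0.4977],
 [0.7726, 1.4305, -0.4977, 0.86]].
sigma(A) ≈ {-3, -2, -1, 2}

A is real symmetric, so its spectrum consists of real eigenvalues. Expanding the characteristic polynomial of the displayed matrix gives
  det(λ I - A) = p(λ) = λ^4 + (4)λ^3 + (-1)λ^2 + (-16)λ + (-12).
Solving p(λ) = 0 yields eigenvalues ≈ -3, -2, -1, 2. (A is shown rounded to 4 decimals, so these recover the underlying integer eigenvalues to within that precision.)
Verification: the trace of A = -4 equals the sum of eigenvalues -4, and det(A) ≈ -11.9993 matches the eigenvalue product -12.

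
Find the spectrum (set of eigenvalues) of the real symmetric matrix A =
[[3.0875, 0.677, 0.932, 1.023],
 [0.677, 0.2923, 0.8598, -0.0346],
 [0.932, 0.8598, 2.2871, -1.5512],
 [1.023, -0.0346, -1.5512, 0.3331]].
sigma(A) ≈ {-1, 0, 3, 4}

A is real symmetric, so its spectrum consists of real eigenvalues. Expanding the characteristic polynomial of the displayed matrix gives
  det(λ I - A) = p(λ) = λ^4 + (-6)λ^3 + (5)λ^2 + (12)λ + (0).
Solving p(λ) = 0 yields eigenvalues ≈ -1, 0, 3, 4. (A is shown rounded to 4 decimals, so these recover the underlying integer eigenvalues to within that precision.)
Verification: the trace of A = 6 equals the sum of eigenvalues 6, and det(A) ≈ -0.0000 matches the eigenvalue product 0.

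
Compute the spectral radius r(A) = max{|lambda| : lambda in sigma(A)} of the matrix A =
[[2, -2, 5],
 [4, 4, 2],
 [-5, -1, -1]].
r(A) ≈ 5.5563

The eigenvalues of A are the roots of its characteristic polynomial. With M = A (coefficients from the trace, the sum of principal 2x2 minors, and det A):
  p(λ) = det(λ I - M) = λ^3 - 5λ^2 + 37λ - 88.
No integer candidate from the rational root theorem (±divisors of 88) is a root, so the roots are irrational. The cubic discriminant is Δ = -128435 < 0, so there is one real root and a complex-conjugate pair. p(2) = -26 and p(3) = 5 have opposite signs, so a root lies in (2, 3); Newton's method refines it to λ ≈ 2.8504. Dividing out (λ - (2.8504)) leaves approximately λ^2 - 2.1496λ + 30.8728. For λ^2 - 2.1496λ + 30.8728 the discriminant is -118.8704. It is negative, so the remaining roots are the complex-conjugate pair λ ≈ 1.0748 ± 5.4514i. Their product equals the constant term, so |λ|^2 ≈ 30.8728 and |λ| ≈ 5.5563.
Thus the eigenvalues (to 4 decimals) are 2.8504 (modulus 2.8504); 1.0748 ± 5.4514i (modulus 5.5563). The spectral radius is the largest modulus: r(A) ≈ 5.5563. (Cross-check: r(A) ≤ ||A||_2 ≈ 8.1098; equality holds whenever A is normal, though it can also hold for some non-normal A.)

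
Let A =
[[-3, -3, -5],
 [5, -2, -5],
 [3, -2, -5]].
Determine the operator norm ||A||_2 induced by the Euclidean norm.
||A||_2 ≈ 10.1244 (= sqrt(largest eigenvalue of A^T A))

||A||_2 = sigma_max(A) = sqrt(lambda_max(A^T A)). Form the symmetric matrix M = A^T A =
[[43, -7, -25],
 [-7, 17, 35],
 [-25, 35, 75]].
Its characteristic polynomial (trace, sum of principal 2x2 minors, determinant of M give the coefficients) is
  p(λ) = det(λ I - M) = λ^3 - 135λ^2 + 3332λ - 100.
No integer candidate from the rational root theorem (±divisors of 100) is a root, so the roots are irrational. The cubic discriminant is Δ = 54192846928 > 0, so there are three distinct real roots. p(0) = -100 and p(1) = 3098 have opposite signs, so a root lies in (0, 1); Newton's method refines it to λ ≈ 0.03. p(32) = 1052 and p(33) = -1222 have opposite signs, so a root lies in (32, 33); Newton's method refines it to λ ≈ 32.4667. p(102) = -3568 and p(103) = 3608 have opposite signs, so a root lies in (102, 103); Newton's method refines it to λ ≈ 102.5032. Check (Vieta): the three roots sum to 135, matching tr M = 135.
So the eigenvalues of A^T A are ≈ 0.03, 32.4667, 102.5032 (all ≥ 0, as they must be for A^T A). The largest is λ_max ≈ 102.5032, hence ||A||_2 = sqrt(λ_max) ≈ 10.1244.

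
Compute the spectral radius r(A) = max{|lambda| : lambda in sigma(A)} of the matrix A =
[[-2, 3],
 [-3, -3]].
r(A) = sqrt(15) ≈ 3.873

The eigenvalues of A are the roots of its characteristic polynomial. With M = A (coefficients from the trace and determinant):
  p(λ) = det(λ I - M) = λ^2 + 5λ + 15.
For λ^2 + 5λ + 15 the discriminant is -35. It is negative, so the roots are the complex-conjugate pair λ = -5/2 ± (sqrt(35)/2) i ≈ -2.5 ± 2.958i. For a conjugate pair the product of the roots equals the constant term, so |λ|^2 = 15 and |λ| = sqrt(15) ≈ 3.873.
Thus the eigenvalues (to 4 decimals) are -2.5 ± 2.958i (modulus 3.873). The spectral radius is the largest modulus: r(A) = sqrt(15) ≈ 3.873. (Cross-check: r(A) ≤ ||A||_2 ≈ 4.4051; equality holds whenever A is normal, though it can also hold for some non-normal A.)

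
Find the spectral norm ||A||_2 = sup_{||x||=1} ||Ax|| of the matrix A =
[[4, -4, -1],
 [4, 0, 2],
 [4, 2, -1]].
||A||_2 ≈ 7.0803 (= sqrt(largest eigenvalue of A^T A))

||A||_2 = sigma_max(A) = sqrt(lambda_max(A^T A)). Form the symmetric matrix M = A^T A =
[[48, -8, 0],
 [-8, 20, 2],
 [0, 2, 6]].
Its characteristic polynomial (trace, sum of principal 2x2 minors, determinant of M give the coefficients) is
  p(λ) = det(λ I - M) = λ^3 - 74λ^2 + 1300λ - 5184.
No integer candidate from the rational root theorem (±divisors of 5184) is a root, so the roots are irrational. The cubic discriminant is Δ = 314735424 > 0, so there are three distinct real roots. p(5) = -409 and p(6) = 168 have opposite signs, so a root lies in (5, 6); Newton's method refines it to λ ≈ 5.6875. p(18) = 72 and p(19) = -339 have opposite signs, so a root lies in (18, 19); Newton's method refines it to λ ≈ 18.182. p(50) = -184 and p(51) = 1293 have opposite signs, so a root lies in (50, 51); Newton's method refines it to λ ≈ 50.1305. Check (Vieta): the three roots sum to 74, matching tr M = 74.
So the eigenvalues of A^T A are ≈ 5.6875, 18.182, 50.1305 (all ≥ 0, as they must be for A^T A). The largest is λ_max ≈ 50.1305, hence ||A||_2 = sqrt(λ_max) ≈ 7.0803.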